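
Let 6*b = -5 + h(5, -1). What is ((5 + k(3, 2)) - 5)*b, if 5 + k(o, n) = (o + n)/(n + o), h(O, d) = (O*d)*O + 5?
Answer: 50/3 ≈ 16.667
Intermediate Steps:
h(O, d) = 5 + d*O**2 (h(O, d) = d*O**2 + 5 = 5 + d*O**2)
k(o, n) = -4 (k(o, n) = -5 + (o + n)/(n + o) = -5 + (n + o)/(n + o) = -5 + 1 = -4)
b = -25/6 (b = (-5 + (5 - 1*5**2))/6 = (-5 + (5 - 1*25))/6 = (-5 + (5 - 25))/6 = (-5 - 20)/6 = (1/6)*(-25) = -25/6 ≈ -4.1667)
((5 + k(3, 2)) - 5)*b = ((5 - 4) - 5)*(-25/6) = (1 - 5)*(-25/6) = -4*(-25/6) = 50/3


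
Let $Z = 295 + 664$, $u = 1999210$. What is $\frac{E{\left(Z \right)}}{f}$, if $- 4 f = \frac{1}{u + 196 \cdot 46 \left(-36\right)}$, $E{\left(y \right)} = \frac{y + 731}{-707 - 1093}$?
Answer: $\frac{283013146}{45} \approx 6.2892 \cdot 10^{6}$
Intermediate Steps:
$Z = 959$
$E{\left(y \right)} = - \frac{731}{1800} - \frac{y}{1800}$ ($E{\left(y \right)} = \frac{731 + y}{-1800} = \left(731 + y\right) \left(- \frac{1}{1800}\right) = - \frac{731}{1800} - \frac{y}{1800}$)
$f = - \frac{1}{6698536}$ ($f = - \frac{1}{4 \left(1999210 + 196 \cdot 46 \left(-36\right)\right)} = - \frac{1}{4 \left(1999210 + 9016 \left(-36\right)\right)} = - \frac{1}{4 \left(1999210 - 324576\right)} = - \frac{1}{4 \cdot 1674634} = \left(- \frac{1}{4}\right) \frac{1}{1674634} = - \frac{1}{6698536} \approx -1.4929 \cdot 10^{-7}$)
$\frac{E{\left(Z \right)}}{f} = \frac{- \frac{731}{1800} - \frac{959}{1800}}{- \frac{1}{6698536}} = \left(- \frac{731}{1800} - \frac{959}{1800}\right) \left(-6698536\right) = \left(- \frac{169}{180}\right) \left(-6698536\right) = \frac{283013146}{45}$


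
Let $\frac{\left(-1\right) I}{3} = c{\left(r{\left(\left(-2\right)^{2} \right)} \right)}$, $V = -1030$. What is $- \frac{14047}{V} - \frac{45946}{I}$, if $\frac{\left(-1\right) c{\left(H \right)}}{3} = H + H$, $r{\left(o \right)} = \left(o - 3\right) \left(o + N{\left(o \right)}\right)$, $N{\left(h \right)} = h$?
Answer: $- \frac{11325403}{37080} \approx -305.43$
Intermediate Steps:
$r{\left(o \right)} = 2 o \left(-3 + o\right)$ ($r{\left(o \right)} = \left(o - 3\right) \left(o + o\right) = \left(o + \left(-3 + 0\right)\right) 2 o = \left(o - 3\right) 2 o = \left(-3 + o\right) 2 o = 2 o \left(-3 + o\right)$)
$c{\left(H \right)} = - 6 H$ ($c{\left(H \right)} = - 3 \left(H + H\right) = - 3 \cdot 2 H = - 6 H$)
$I = 144$ ($I = - 3 \left(- 6 \cdot 2 \left(-2\right)^{2} \left(-3 + \left(-2\right)^{2}\right)\right) = - 3 \left(- 6 \cdot 2 \cdot 4 \left(-3 + 4\right)\right) = - 3 \left(- 6 \cdot 2 \cdot 4 \cdot 1\right) = - 3 \left(\left(-6\right) 8\right) = \left(-3\right) \left(-48\right) = 144$)
$- \frac{14047}{V} - \frac{45946}{I} = - \frac{14047}{-1030} - \frac{45946}{144} = \left(-14047\right) \left(- \frac{1}{1030}\right) - \frac{22973}{72} = \frac{14047}{1030} - \frac{22973}{72} = - \frac{11325403}{37080}$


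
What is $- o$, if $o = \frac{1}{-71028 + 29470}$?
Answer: $\frac{1}{41558} \approx 2.4063 \cdot 10^{-5}$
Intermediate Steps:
$o = - \frac{1}{41558}$ ($o = \frac{1}{-41558} = - \frac{1}{41558} \approx -2.4063 \cdot 10^{-5}$)
$- o = \left(-1\right) \left(- \frac{1}{41558}\right) = \frac{1}{41558}$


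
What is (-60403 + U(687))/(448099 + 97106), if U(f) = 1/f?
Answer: -8299372/74911167 ≈ -0.11079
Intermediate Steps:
(-60403 + U(687))/(448099 + 97106) = (-60403 + 1/687)/(448099 + 97106) = (-60403 + 1/687)/545205 = -41496860/687*1/545205 = -8299372/74911167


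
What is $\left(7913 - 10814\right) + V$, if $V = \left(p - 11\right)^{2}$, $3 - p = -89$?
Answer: $3660$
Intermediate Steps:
$p = 92$ ($p = 3 - -89 = 3 + 89 = 92$)
$V = 6561$ ($V = \left(92 - 11\right)^{2} = 81^{2} = 6561$)
$\left(7913 - 10814\right) + V = \left(7913 - 10814\right) + 6561 = -2901 + 6561 = 3660$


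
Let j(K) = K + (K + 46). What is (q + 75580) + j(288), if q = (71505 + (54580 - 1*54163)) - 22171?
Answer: 125953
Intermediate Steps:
j(K) = 46 + 2*K (j(K) = K + (46 + K) = 46 + 2*K)
q = 49751 (q = (71505 + (54580 - 54163)) - 22171 = (71505 + 417) - 22171 = 71922 - 22171 = 49751)
(q + 75580) + j(288) = (49751 + 75580) + (46 + 2*288) = 125331 + (46 + 576) = 125331 + 622 = 125953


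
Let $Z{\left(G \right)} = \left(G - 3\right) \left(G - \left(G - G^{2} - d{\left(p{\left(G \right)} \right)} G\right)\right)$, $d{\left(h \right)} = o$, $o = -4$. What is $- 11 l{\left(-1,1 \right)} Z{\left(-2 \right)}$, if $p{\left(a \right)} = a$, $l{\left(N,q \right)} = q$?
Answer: $660$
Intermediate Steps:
$d{\left(h \right)} = -4$
$Z{\left(G \right)} = \left(-3 + G\right) \left(G^{2} - 4 G\right)$ ($Z{\left(G \right)} = \left(G - 3\right) \left(G - \left(- G^{2} + 5 G\right)\right) = \left(-3 + G\right) \left(G + \left(G^{2} - 5 G\right)\right) = \left(-3 + G\right) \left(G^{2} - 4 G\right)$)
$- 11 l{\left(-1,1 \right)} Z{\left(-2 \right)} = \left(-11\right) 1 \left(- 2 \left(12 + \left(-2\right)^{2} - -14\right)\right) = - 11 \left(- 2 \left(12 + 4 + 14\right)\right) = - 11 \left(\left(-2\right) 30\right) = \left(-11\right) \left(-60\right) = 660$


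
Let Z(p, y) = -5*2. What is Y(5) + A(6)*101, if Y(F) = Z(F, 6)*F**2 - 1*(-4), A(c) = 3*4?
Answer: 966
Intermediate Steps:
Z(p, y) = -10
A(c) = 12
Y(F) = 4 - 10*F**2 (Y(F) = -10*F**2 - 1*(-4) = -10*F**2 + 4 = 4 - 10*F**2)
Y(5) + A(6)*101 = (4 - 10*5**2) + 12*101 = (4 - 10*25) + 1212 = (4 - 250) + 1212 = -246 + 1212 = 966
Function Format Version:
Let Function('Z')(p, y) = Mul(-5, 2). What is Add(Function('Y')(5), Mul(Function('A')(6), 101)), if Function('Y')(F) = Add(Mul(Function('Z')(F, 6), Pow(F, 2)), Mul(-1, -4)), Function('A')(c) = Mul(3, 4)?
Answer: 966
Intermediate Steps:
Function('Z')(p, y) = -10
Function('A')(c) = 12
Function('Y')(F) = Add(4, Mul(-10, Pow(F, 2))) (Function('Y')(F) = Add(Mul(-10, Pow(F, 2)), Mul(-1, -4)) = Add(Mul(-10, Pow(F, 2)), 4) = Add(4, Mul(-10, Pow(F, 2))))
Add(Function('Y')(5), Mul(Function('A')(6), 101)) = Add(Add(4, Mul(-10, Pow(5, 2))), Mul(12, 101)) = Add(Add(4, Mul(-10, 25)), 1212) = Add(Add(4, -250), 1212) = Add(-246, 1212) = 966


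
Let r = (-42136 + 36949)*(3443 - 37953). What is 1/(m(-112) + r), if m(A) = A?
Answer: 1/179003258 ≈ 5.5865e-9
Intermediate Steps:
r = 179003370 (r = -5187*(-34510) = 179003370)
1/(m(-112) + r) = 1/(-112 + 179003370) = 1/179003258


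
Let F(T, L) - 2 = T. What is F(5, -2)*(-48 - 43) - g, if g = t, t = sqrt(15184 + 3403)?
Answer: -637 - sqrt(18587) ≈ -773.33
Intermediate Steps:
t = sqrt(18587) ≈ 136.33
g = sqrt(18587) ≈ 136.33
F(T, L) = 2 + T
F(5, -2)*(-48 - 43) - g = (2 + 5)*(-48 - 43) - sqrt(18587) = 7*(-91) - sqrt(18587) = -637 - sqrt(18587)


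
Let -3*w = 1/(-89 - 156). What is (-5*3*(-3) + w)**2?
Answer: 1094021776/540225 ≈ 2025.1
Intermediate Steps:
w = 1/735 (w = -1/(3*(-89 - 156)) = -1/3/(-245) = -1/3*(-1/245) = 1/735 ≈ 0.0013605)
(-5*3*(-3) + w)**2 = (-5*3*(-3) + 1/735)**2 = (-15*(-3) + 1/735)**2 = (45 + 1/735)**2 = (33076/735)**2 = 1094021776/540225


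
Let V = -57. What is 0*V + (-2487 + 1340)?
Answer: -1147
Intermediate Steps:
0*V + (-2487 + 1340) = 0*(-57) + (-2487 + 1340) = 0 - 1147 = -1147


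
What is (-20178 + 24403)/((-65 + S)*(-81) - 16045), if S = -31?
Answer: -4225/8269 ≈ -0.51094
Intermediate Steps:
(-20178 + 24403)/((-65 + S)*(-81) - 16045) = (-20178 + 24403)/((-65 - 31)*(-81) - 16045) = 4225/(-96*(-81) - 16045) = 4225/(7776 - 16045) = 4225/(-8269) = 4225*(-1/8269) = -4225/8269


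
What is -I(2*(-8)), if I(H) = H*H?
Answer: -256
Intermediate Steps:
I(H) = H²
-I(2*(-8)) = -(2*(-8))² = -1*(-16)² = -1*256 = -256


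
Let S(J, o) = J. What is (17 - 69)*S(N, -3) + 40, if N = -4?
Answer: 248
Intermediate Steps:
(17 - 69)*S(N, -3) + 40 = (17 - 69)*(-4) + 40 = -52*(-4) + 40 = 208 + 40 = 248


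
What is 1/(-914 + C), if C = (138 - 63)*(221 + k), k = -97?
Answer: 1/8386 ≈ 0.00011925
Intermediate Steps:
C = 9300 (C = (138 - 63)*(221 - 97) = 75*124 = 9300)
1/(-914 + C) = 1/(-914 + 9300) = 1/8386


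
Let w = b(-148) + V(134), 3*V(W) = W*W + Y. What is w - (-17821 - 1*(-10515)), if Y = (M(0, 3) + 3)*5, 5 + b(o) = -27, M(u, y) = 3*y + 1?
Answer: 13281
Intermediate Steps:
M(u, y) = 1 + 3*y
b(o) = -32 (b(o) = -5 - 27 = -32)
Y = 65 (Y = ((1 + 3*3) + 3)*5 = ((1 + 9) + 3)*5 = (10 + 3)*5 = 13*5 = 65)
V(W) = 65/3 + W²/3 (V(W) = (W*W + 65)/3 = (W² + 65)/3 = (65 + W²)/3 = 65/3 + W²/3)
w = 5975 (w = -32 + (65/3 + (⅓)*134²) = -32 + (65/3 + (⅓)*17956) = -32 + (65/3 + 17956/3) = -32 + 6007 = 5975)
w - (-17821 - 1*(-10515)) = 5975 - (-17821 - 1*(-10515)) = 5975 - (-17821 + 10515) = 5975 - 1*(-7306) = 5975 + 7306 = 13281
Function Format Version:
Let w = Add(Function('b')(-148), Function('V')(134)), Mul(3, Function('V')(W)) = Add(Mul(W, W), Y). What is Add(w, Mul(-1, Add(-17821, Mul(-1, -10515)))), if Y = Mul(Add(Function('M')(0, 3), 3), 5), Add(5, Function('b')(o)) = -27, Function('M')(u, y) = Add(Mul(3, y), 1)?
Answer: 13281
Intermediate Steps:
Function('M')(u, y) = Add(1, Mul(3, y))
Function('b')(o) = -32 (Function('b')(o) = Add(-5, -27) = -32)
Y = 65 (Y = Mul(Add(Add(1, Mul(3, 3)), 3), 5) = Mul(Add(Add(1, 9), 3), 5) = Mul(Add(10, 3), 5) = Mul(13, 5) = 65)
Function('V')(W) = Add(Rational(65, 3), Mul(Rational(1, 3), Pow(W, 2))) (Function('V')(W) = Mul(Rational(1, 3), Add(Mul(W, W), 65)) = Mul(Rational(1, 3), Add(Pow(W, 2), 65)) = Mul(Rational(1, 3), Add(65, Pow(W, 2))) = Add(Rational(65, 3), Mul(Rational(1, 3), Pow(W, 2))))
w = 5975 (w = Add(-32, Add(Rational(65, 3), Mul(Rational(1, 3), Pow(134, 2)))) = Add(-32, Add(Rational(65, 3), Mul(Rational(1, 3), 17956))) = Add(-32, Add(Rational(65, 3), Rational(17956, 3))) = Add(-32, 6007) = 5975)
Add(w, Mul(-1, Add(-17821, Mul(-1, -10515)))) = Add(5975, Mul(-1, Add(-17821, Mul(-1, -10515)))) = Add(5975, Mul(-1, Add(-17821, 10515))) = Add(5975, Mul(-1, -7306)) = Add(5975, 7306) = 13281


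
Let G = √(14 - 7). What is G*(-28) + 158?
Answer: 158 - 28*√7 ≈ 83.919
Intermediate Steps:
G = √7 ≈ 2.6458
G*(-28) + 158 = √7*(-28) + 158 = -28*√7 + 158 = 158 - 28*√7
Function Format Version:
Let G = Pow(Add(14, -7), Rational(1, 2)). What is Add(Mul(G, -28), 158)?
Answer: Add(158, Mul(-28, Pow(7, Rational(1, 2)))) ≈ 83.919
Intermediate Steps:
G = Pow(7, Rational(1, 2)) ≈ 2.6458
Add(Mul(G, -28), 158) = Add(Mul(Pow(7, Rational(1, 2)), -28), 158) = Add(Mul(-28, Pow(7, Rational(1, 2))), 158) = Add(158, Mul(-28, Pow(7, Rational(1, 2))))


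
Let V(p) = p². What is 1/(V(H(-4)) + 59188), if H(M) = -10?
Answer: 1/59288 ≈ 1.6867e-5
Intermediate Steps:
1/(V(H(-4)) + 59188) = 1/((-10)² + 59188) = 1/(100 + 59188) = 1/59288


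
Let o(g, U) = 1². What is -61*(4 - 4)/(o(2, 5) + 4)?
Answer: 0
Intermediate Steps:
o(g, U) = 1
-61*(4 - 4)/(o(2, 5) + 4) = -61*(4 - 4)/(1 + 4) = -0/5 = -61*0 = 0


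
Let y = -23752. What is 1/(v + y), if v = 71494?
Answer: 1/47742 ≈ 2.0946e-5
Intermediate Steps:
1/(v + y) = 1/(71494 - 23752) = 1/47742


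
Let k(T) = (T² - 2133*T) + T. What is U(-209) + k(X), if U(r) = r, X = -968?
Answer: 3000591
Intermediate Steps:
k(T) = T² - 2132*T
U(-209) + k(X) = -209 - 968*(-2132 - 968) = -209 - 968*(-3100) = -209 + 3000800 = 3000591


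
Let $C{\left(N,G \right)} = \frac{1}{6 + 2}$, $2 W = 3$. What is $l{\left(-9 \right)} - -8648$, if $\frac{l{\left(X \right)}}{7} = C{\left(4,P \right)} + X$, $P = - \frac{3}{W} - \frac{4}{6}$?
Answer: $\frac{68687}{8} \approx 8585.9$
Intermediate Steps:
$W = \frac{3}{2}$ ($W = \frac{1}{2} \cdot 3 = \frac{3}{2} \approx 1.5$)
$P = - \frac{8}{3}$ ($P = - \frac{3}{\frac{3}{2}} - \frac{4}{6} = \left(-3\right) \frac{2}{3} - \frac{2}{3} = -2 - \frac{2}{3} = - \frac{8}{3} \approx -2.6667$)
$C{\left(N,G \right)} = \frac{1}{8}$
$l{\left(X \right)} = \frac{7}{8} + 7 X$ ($l{\left(X \right)} = 7 \left(\frac{1}{8} + X\right) = \frac{7}{8} + 7 X$)
$l{\left(-9 \right)} - -8648 = \left(\frac{7}{8} + 7 \left(-9\right)\right) - -8648 = \left(\frac{7}{8} - 63\right) + 8648 = - \frac{497}{8} + 8648 = \frac{68687}{8}$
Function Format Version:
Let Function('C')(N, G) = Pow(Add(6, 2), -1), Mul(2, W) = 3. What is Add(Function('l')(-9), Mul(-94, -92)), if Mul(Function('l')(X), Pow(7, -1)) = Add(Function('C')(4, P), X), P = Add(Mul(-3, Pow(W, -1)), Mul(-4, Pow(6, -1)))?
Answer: Rational(68687, 8) ≈ 8585.9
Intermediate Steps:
W = Rational(3, 2) (W = Mul(Rational(1, 2), 3) = Rational(3, 2) ≈ 1.5000)
P = Rational(-8, 3) (P = Add(Mul(-3, Pow(Rational(3, 2), -1)), Mul(-4, Pow(6, -1))) = Add(Mul(-3, Rational(2, 3)), Mul(-4, Rational(1, 6))) = Add(-2, Rational(-2, 3)) = Rational(-8, 3) ≈ -2.6667)
Function('C')(N, G) = Rational(1, 8) (Function('C')(N, G) = Pow(8, -1) = Rational(1, 8))
Function('l')(X) = Add(Rational(7, 8), Mul(7, X)) (Function('l')(X) = Mul(7, Add(Rational(1, 8), X)) = Add(Rational(7, 8), Mul(7, X)))
Add(Function('l')(-9), Mul(-94, -92)) = Add(Add(Rational(7, 8), Mul(7, -9)), Mul(-94, -92)) = Add(Add(Rational(7, 8), -63), 8648) = Add(Rational(-497, 8), 8648) = Rational(68687, 8)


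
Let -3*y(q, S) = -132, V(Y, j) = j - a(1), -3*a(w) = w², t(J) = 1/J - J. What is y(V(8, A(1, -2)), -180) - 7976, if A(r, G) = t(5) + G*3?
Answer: -7932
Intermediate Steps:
a(w) = -w²/3
A(r, G) = -24/5 + 3*G (A(r, G) = (1/5 - 1*5) + G*3 = (⅕ - 5) + 3*G = -24/5 + 3*G)
V(Y, j) = ⅓ + j (V(Y, j) = j - (-1)*1²/3 = j - (-1)/3 = j - 1*(-⅓) = j + ⅓ = ⅓ + j)
y(q, S) = 44 (y(q, S) = -⅓*(-132) = 44)
y(V(8, A(1, -2)), -180) - 7976 = 44 - 7976 = -7932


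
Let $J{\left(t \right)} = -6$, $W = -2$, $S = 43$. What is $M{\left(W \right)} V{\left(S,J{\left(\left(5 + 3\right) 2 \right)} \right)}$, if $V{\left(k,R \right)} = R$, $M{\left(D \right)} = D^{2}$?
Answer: $-24$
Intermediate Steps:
$M{\left(W \right)} V{\left(S,J{\left(\left(5 + 3\right) 2 \right)} \right)} = \left(-2\right)^{2} \left(-6\right) = 4 \left(-6\right) = -24$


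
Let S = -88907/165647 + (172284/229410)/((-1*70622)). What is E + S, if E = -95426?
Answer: -21341446335998717944/223642679131995 ≈ -95427.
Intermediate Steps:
S = -120037148963074/223642679131995 (S = -88907*1/165647 + (172284*(1/229410))/(-70622) = -88907/165647 + (28714/38235)*(-1/70622) = -88907/165647 - 14357/1350116085 = -120037148963074/223642679131995 ≈ -0.53674)
E + S = -95426 - 120037148963074/223642679131995 = -21341446335998717944/223642679131995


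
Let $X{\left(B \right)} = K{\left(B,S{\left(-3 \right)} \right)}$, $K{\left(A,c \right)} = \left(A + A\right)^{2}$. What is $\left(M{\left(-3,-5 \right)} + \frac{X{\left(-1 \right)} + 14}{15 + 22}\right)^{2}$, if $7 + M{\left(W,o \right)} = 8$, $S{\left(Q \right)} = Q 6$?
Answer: $\frac{3025}{1369} \approx 2.2096$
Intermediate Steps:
$S{\left(Q \right)} = 6 Q$
$M{\left(W,o \right)} = 1$ ($M{\left(W,o \right)} = -7 + 8 = 1$)
$K{\left(A,c \right)} = 4 A^{2}$ ($K{\left(A,c \right)} = \left(2 A\right)^{2} = 4 A^{2}$)
$X{\left(B \right)} = 4 B^{2}$
$\left(M{\left(-3,-5 \right)} + \frac{X{\left(-1 \right)} + 14}{15 + 22}\right)^{2} = \left(1 + \frac{4 \left(-1\right)^{2} + 14}{15 + 22}\right)^{2} = \left(1 + \frac{4 \cdot 1 + 14}{37}\right)^{2} = \left(1 + \left(4 + 14\right) \frac{1}{37}\right)^{2} = \left(1 + 18 \cdot \frac{1}{37}\right)^{2} = \left(1 + \frac{18}{37}\right)^{2} = \left(\frac{55}{37}\right)^{2} = \frac{3025}{1369}$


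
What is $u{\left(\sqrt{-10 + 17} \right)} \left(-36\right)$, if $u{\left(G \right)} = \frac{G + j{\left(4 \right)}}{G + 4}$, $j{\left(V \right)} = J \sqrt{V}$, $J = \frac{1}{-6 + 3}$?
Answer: $\frac{116}{3} - \frac{56 \sqrt{7}}{3} \approx -10.721$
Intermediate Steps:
$J = - \frac{1}{3}$ ($J = \frac{1}{-3} = - \frac{1}{3} \approx -0.33333$)
$j{\left(V \right)} = - \frac{\sqrt{V}}{3}$
$u{\left(G \right)} = \frac{- \frac{2}{3} + G}{4 + G}$ ($u{\left(G \right)} = \frac{G - \frac{\sqrt{4}}{3}}{G + 4} = \frac{G - \frac{2}{3}}{4 + G} = \frac{- \frac{2}{3} + G}{4 + G}$)
$u{\left(\sqrt{-10 + 17} \right)} \left(-36\right) = \frac{- \frac{2}{3} + \sqrt{-10 + 17}}{4 + \sqrt{-10 + 17}} \left(-36\right) = \frac{- \frac{2}{3} + \sqrt{7}}{4 + \sqrt{7}} \left(-36\right) = - \frac{36 \left(- \frac{2}{3} + \sqrt{7}\right)}{4 + \sqrt{7}}$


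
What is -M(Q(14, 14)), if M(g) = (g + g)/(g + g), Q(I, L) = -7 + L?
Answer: -1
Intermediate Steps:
M(g) = 1 (M(g) = (2*g)/((2*g)) = (2*g)*(1/(2*g)) = 1)
-M(Q(14, 14)) = -1*1 = -1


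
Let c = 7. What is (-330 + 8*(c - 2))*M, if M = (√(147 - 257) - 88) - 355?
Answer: 128470 - 290*I*√110 ≈ 1.2847e+5 - 3041.5*I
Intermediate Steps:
M = -443 + I*√110 (M = (√(-110) - 88) - 355 = (I*√110 - 88) - 355 = (-88 + I*√110) - 355 = -443 + I*√110 ≈ -443.0 + 10.488*I)
(-330 + 8*(c - 2))*M = (-330 + 8*(7 - 2))*(-443 + I*√110) = (-330 + 8*5)*(-443 + I*√110) = (-330 + 40)*(-443 + I*√110) = -290*(-443 + I*√110) = 128470 - 290*I*√110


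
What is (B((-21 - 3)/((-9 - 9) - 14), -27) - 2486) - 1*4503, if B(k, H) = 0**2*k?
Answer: -6989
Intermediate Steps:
B(k, H) = 0 (B(k, H) = 0*k = 0)
(B((-21 - 3)/((-9 - 9) - 14), -27) - 2486) - 1*4503 = (0 - 2486) - 1*4503 = -2486 - 4503 = -6989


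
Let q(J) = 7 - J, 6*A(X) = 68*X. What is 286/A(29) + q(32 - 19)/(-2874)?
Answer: 205984/236147 ≈ 0.87227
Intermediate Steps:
A(X) = 34*X/3 (A(X) = (68*X)/6 = 34*X/3)
286/A(29) + q(32 - 19)/(-2874) = 286/(((34/3)*29)) + (7 - (32 - 19))/(-2874) = 286/(986/3) + (7 - 1*13)*(-1/2874) = 286*(3/986) + (7 - 13)*(-1/2874) = 429/493 - 6*(-1/2874) = 429/493 + 1/479 = 205984/236147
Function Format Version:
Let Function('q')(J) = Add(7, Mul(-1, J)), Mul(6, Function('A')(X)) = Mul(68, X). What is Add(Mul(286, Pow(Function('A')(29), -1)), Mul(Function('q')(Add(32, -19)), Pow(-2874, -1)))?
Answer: Rational(205984, 236147) ≈ 0.87227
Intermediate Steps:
Function('A')(X) = Mul(Rational(34, 3), X) (Function('A')(X) = Mul(Rational(1, 6), Mul(68, X)) = Mul(Rational(34, 3), X))
Add(Mul(286, Pow(Function('A')(29), -1)), Mul(Function('q')(Add(32, -19)), Pow(-2874, -1))) = Add(Mul(286, Pow(Mul(Rational(34, 3), 29), -1)), Mul(Add(7, Mul(-1, Add(32, -19))), Pow(-2874, -1))) = Add(Mul(286, Pow(Rational(986, 3), -1)), Mul(Add(7, Mul(-1, 13)), Rational(-1, 2874))) = Add(Mul(286, Rational(3, 986)), Mul(Add(7, -13), Rational(-1, 2874))) = Add(Rational(429, 493), Mul(-6, Rational(-1, 2874))) = Add(Rational(429, 493), Rational(1, 479)) = Rational(205984, 236147)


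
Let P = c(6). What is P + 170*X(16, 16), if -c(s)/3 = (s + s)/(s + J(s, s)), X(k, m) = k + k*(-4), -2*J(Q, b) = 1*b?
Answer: -8172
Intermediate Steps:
J(Q, b) = -b/2
X(k, m) = -3*k (X(k, m) = k - 4*k = -3*k)
c(s) = -12 (c(s) = -3*(s + s)/(s - s/2) = -3*2*s/(s/2) = -3*2*s*2/s = -3*4 = -12)
P = -12
P + 170*X(16, 16) = -12 + 170*(-3*16) = -12 + 170*(-48) = -12 - 8160 = -8172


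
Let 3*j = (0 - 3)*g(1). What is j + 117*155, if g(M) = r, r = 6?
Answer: 18129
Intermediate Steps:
g(M) = 6
j = -6 (j = ((0 - 3)*6)/3 = (-3*6)/3 = (⅓)*(-18) = -6)
j + 117*155 = -6 + 117*155 = -6 + 18135 = 18129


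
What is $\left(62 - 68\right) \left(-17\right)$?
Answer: $102$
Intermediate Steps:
$\left(62 - 68\right) \left(-17\right) = \left(-6\right) \left(-17\right) = 102$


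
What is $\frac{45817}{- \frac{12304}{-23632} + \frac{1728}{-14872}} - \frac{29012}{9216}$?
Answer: $\frac{289839078260057}{2558681856} \approx 1.1328 \cdot 10^{5}$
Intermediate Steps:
$\frac{45817}{- \frac{12304}{-23632} + \frac{1728}{-14872}} - \frac{29012}{9216} = \frac{45817}{\left(-12304\right) \left(- \frac{1}{23632}\right) + 1728 \left(- \frac{1}{14872}\right)} - \frac{7253}{2304} = \frac{45817}{\frac{769}{1477} - \frac{216}{1859}} - \frac{7253}{2304} = \frac{45817}{\frac{1110539}{2745743}} - \frac{7253}{2304} = 45817 \cdot \frac{2745743}{1110539} - \frac{7253}{2304} = \frac{125801707031}{1110539} - \frac{7253}{2304} = \frac{289839078260057}{2558681856}$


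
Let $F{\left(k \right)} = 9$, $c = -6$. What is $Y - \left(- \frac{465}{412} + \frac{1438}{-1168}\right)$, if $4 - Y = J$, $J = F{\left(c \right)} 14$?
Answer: $- \frac{7196597}{60152} \approx -119.64$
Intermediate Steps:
$J = 126$ ($J = 9 \cdot 14 = 126$)
$Y = -122$ ($Y = 4 - 126 = -122$)
$Y - \left(- \frac{465}{412} + \frac{1438}{-1168}\right) = -122 - \left(- \frac{465}{412} + \frac{1438}{-1168}\right) = -122 - \left(\left(-465\right) \frac{1}{412} + 1438 \left(- \frac{1}{1168}\right)\right) = -122 - \left(- \frac{465}{412} - \frac{719}{584}\right) = -122 - - \frac{141947}{60152} = -122 + \frac{141947}{60152} = - \frac{7196597}{60152}$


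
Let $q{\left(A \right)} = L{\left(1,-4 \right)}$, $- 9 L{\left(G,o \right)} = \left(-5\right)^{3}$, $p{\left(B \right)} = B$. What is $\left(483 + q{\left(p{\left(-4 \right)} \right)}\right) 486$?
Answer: $241488$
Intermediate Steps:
$L{\left(G,o \right)} = \frac{125}{9}$ ($L{\left(G,o \right)} = - \frac{\left(-5\right)^{3}}{9} = \left(- \frac{1}{9}\right) \left(-125\right) = \frac{125}{9}$)
$q{\left(A \right)} = \frac{125}{9}$
$\left(483 + q{\left(p{\left(-4 \right)} \right)}\right) 486 = \left(483 + \frac{125}{9}\right) 486 = \frac{4472}{9} \cdot 486 = 241488$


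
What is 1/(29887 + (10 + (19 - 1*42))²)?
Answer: 1/30056 ≈ 3.3271e-5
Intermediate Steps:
1/(29887 + (10 + (19 - 1*42))²) = 1/(29887 + (10 + (19 - 42))²) = 1/(29887 + (10 - 23)²) = 1/(29887 + (-13)²) = 1/(29887 + 169) = 1/30056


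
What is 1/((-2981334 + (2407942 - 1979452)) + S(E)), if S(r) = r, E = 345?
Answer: -1/2552499 ≈ -3.9177e-7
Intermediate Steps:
1/((-2981334 + (2407942 - 1979452)) + S(E)) = 1/((-2981334 + (2407942 - 1979452)) + 345) = 1/((-2981334 + 428490) + 345) = 1/(-2552844 + 345) = 1/(-2552499) = -1/2552499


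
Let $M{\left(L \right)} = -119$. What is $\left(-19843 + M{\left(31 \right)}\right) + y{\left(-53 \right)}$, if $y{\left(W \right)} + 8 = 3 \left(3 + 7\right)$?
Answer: $-19940$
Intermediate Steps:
$y{\left(W \right)} = 22$ ($y{\left(W \right)} = -8 + 3 \left(3 + 7\right) = -8 + 3 \cdot 10 = -8 + 30 = 22$)
$\left(-19843 + M{\left(31 \right)}\right) + y{\left(-53 \right)} = \left(-19843 - 119\right) + 22 = -19962 + 22 = -19940$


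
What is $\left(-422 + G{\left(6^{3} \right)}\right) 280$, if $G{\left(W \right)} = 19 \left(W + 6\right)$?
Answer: $1062880$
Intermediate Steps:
$G{\left(W \right)} = 114 + 19 W$ ($G{\left(W \right)} = 19 \left(6 + W\right) = 114 + 19 W$)
$\left(-422 + G{\left(6^{3} \right)}\right) 280 = \left(-422 + \left(114 + 19 \cdot 6^{3}\right)\right) 280 = \left(-422 + \left(114 + 19 \cdot 216\right)\right) 280 = \left(-422 + \left(114 + 4104\right)\right) 280 = \left(-422 + 4218\right) 280 = 3796 \cdot 280 = 1062880$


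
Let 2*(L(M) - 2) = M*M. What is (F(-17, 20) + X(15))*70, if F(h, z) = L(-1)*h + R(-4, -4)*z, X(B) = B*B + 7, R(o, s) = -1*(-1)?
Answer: 14665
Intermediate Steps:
R(o, s) = 1
X(B) = 7 + B**2 (X(B) = B**2 + 7 = 7 + B**2)
L(M) = 2 + M**2/2 (L(M) = 2 + (M*M)/2 = 2 + M**2/2)
F(h, z) = z + 5*h/2 (F(h, z) = (2 + (1/2)*(-1)**2)*h + 1*z = (2 + (1/2)*1)*h + z = (2 + 1/2)*h + z = 5*h/2 + z = z + 5*h/2)
(F(-17, 20) + X(15))*70 = ((20 + (5/2)*(-17)) + (7 + 15**2))*70 = ((20 - 85/2) + (7 + 225))*70 = (-45/2 + 232)*70 = (419/2)*70 = 14665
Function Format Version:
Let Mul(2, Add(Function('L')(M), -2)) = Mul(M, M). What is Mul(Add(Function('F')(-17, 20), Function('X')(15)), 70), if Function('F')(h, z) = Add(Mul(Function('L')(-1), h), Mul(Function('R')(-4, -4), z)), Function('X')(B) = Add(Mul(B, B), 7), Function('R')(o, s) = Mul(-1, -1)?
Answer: 14665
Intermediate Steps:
Function('R')(o, s) = 1
Function('X')(B) = Add(7, Pow(B, 2)) (Function('X')(B) = Add(Pow(B, 2), 7) = Add(7, Pow(B, 2)))
Function('L')(M) = Add(2, Mul(Rational(1, 2), Pow(M, 2))) (Function('L')(M) = Add(2, Mul(Rational(1, 2), Mul(M, M))) = Add(2, Mul(Rational(1, 2), Pow(M, 2))))
Function('F')(h, z) = Add(z, Mul(Rational(5, 2), h)) (Function('F')(h, z) = Add(Mul(Add(2, Mul(Rational(1, 2), Pow(-1, 2))), h), Mul(1, z)) = Add(Mul(Add(2, Mul(Rational(1, 2), 1)), h), z) = Add(Mul(Add(2, Rational(1, 2)), h), z) = Add(Mul(Rational(5, 2), h), z) = Add(z, Mul(Rational(5, 2), h)))
Mul(Add(Function('F')(-17, 20), Function('X')(15)), 70) = Mul(Add(Add(20, Mul(Rational(5, 2), -17)), Add(7, Pow(15, 2))), 70) = Mul(Add(Add(20, Rational(-85, 2)), Add(7, 225)), 70) = Mul(Add(Rational(-45, 2), 232), 70) = Mul(Rational(419, 2), 70) = 14665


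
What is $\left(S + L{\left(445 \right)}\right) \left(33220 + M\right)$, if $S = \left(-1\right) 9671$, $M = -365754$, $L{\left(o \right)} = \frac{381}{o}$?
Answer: $\frac{1430964964276}{445} \approx 3.2157 \cdot 10^{9}$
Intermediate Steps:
$S = -9671$
$\left(S + L{\left(445 \right)}\right) \left(33220 + M\right) = \left(-9671 + \frac{381}{445}\right) \left(33220 - 365754\right) = \left(-9671 + 381 \cdot \frac{1}{445}\right) \left(-332534\right) = \left(-9671 + \frac{381}{445}\right) \left(-332534\right) = \left(- \frac{4303214}{445}\right) \left(-332534\right) = \frac{1430964964276}{445}$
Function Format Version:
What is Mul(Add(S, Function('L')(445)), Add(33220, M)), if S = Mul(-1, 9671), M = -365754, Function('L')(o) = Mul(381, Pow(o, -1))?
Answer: Rational(1430964964276, 445) ≈ 3.2157e+9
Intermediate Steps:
S = -9671
Mul(Add(S, Function('L')(445)), Add(33220, M)) = Mul(Add(-9671, Mul(381, Pow(445, -1))), Add(33220, -365754)) = Mul(Add(-9671, Mul(381, Rational(1, 445))), -332534) = Mul(Add(-9671, Rational(381, 445)), -332534) = Mul(Rational(-4303214, 445), -332534) = Rational(1430964964276, 445)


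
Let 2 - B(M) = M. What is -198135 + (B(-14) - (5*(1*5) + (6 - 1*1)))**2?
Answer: -197939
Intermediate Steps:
B(M) = 2 - M
-198135 + (B(-14) - (5*(1*5) + (6 - 1*1)))**2 = -198135 + ((2 - 1*(-14)) - (5*(1*5) + (6 - 1*1)))**2 = -198135 + ((2 + 14) - (5*5 + (6 - 1)))**2 = -198135 + (16 - (25 + 5))**2 = -198135 + (16 - 1*30)**2 = -198135 + (16 - 30)**2 = -198135 + (-14)**2 = -198135 + 196 = -197939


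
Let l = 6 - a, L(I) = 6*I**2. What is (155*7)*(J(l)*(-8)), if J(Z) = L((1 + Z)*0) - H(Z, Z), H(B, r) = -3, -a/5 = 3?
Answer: -26040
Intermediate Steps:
a = -15 (a = -5*3 = -15)
l = 21 (l = 6 - 1*(-15) = 6 + 15 = 21)
J(Z) = 3 (J(Z) = 6*((1 + Z)*0)**2 - 1*(-3) = 6*0**2 + 3 = 6*0 + 3 = 0 + 3 = 3)
(155*7)*(J(l)*(-8)) = (155*7)*(3*(-8)) = 1085*(-24) = -26040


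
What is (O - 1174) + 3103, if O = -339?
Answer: 1590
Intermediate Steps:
(O - 1174) + 3103 = (-339 - 1174) + 3103 = -1513 + 3103 = 1590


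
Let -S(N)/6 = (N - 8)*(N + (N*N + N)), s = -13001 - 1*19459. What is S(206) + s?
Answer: -50935884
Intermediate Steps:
s = -32460 (s = -13001 - 19459 = -32460)
S(N) = -6*(-8 + N)*(N² + 2*N) (S(N) = -6*(N - 8)*(N + (N*N + N)) = -6*(-8 + N)*(N + (N² + N)) = -6*(-8 + N)*(N + (N + N²)) = -6*(-8 + N)*(N² + 2*N))
S(206) + s = 6*206*(16 - 1*206² + 6*206) - 32460 = 6*206*(16 - 1*42436 + 1236) - 32460 = 6*206*(16 - 42436 + 1236) - 32460 = 6*206*(-41184) - 32460 = -50903424 - 32460 = -50935884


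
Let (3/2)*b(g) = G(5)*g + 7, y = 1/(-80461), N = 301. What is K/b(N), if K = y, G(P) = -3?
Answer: 3/144186112 ≈ 2.0806e-8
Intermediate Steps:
y = -1/80461 ≈ -1.2428e-5
b(g) = 14/3 - 2*g (b(g) = 2*(-3*g + 7)/3 = 2*(7 - 3*g)/3 = 14/3 - 2*g)
K = -1/80461 ≈ -1.2428e-5
K/b(N) = -1/(80461*(14/3 - 2*301)) = -1/(80461*(14/3 - 602)) = -1/(80461*(-1792/3)) = -1/80461*(-3/1792) = 3/144186112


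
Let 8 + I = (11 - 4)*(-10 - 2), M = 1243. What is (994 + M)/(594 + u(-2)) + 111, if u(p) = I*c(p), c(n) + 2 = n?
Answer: 109019/962 ≈ 113.33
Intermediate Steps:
c(n) = -2 + n
I = -92 (I = -8 + (11 - 4)*(-10 - 2) = -8 + 7*(-12) = -8 - 84 = -92)
u(p) = 184 - 92*p (u(p) = -92*(-2 + p) = 184 - 92*p)
(994 + M)/(594 + u(-2)) + 111 = (994 + 1243)/(594 + (184 - 92*(-2))) + 111 = 2237/(594 + (184 + 184)) + 111 = 2237/(594 + 368) + 111 = 2237/962 + 111 = 109019/962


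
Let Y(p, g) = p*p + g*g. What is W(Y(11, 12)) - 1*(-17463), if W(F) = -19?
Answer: 17444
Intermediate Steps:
Y(p, g) = g**2 + p**2 (Y(p, g) = p**2 + g**2 = g**2 + p**2)
W(Y(11, 12)) - 1*(-17463) = -19 - 1*(-17463) = -19 + 17463 = 17444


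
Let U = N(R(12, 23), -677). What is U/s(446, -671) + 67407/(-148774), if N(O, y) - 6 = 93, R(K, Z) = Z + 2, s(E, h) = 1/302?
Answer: 4447977645/148774 ≈ 29898.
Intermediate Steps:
s(E, h) = 1/302
R(K, Z) = 2 + Z
N(O, y) = 99 (N(O, y) = 6 + 93 = 99)
U = 99
U/s(446, -671) + 67407/(-148774) = 99/(1/302) + 67407/(-148774) = 99*302 + 67407*(-1/148774) = 29898 - 67407/148774 = 4447977645/148774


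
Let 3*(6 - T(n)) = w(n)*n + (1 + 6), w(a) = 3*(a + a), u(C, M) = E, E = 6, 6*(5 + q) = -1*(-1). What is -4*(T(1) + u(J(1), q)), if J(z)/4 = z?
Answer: -92/3 ≈ -30.667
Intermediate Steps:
q = -29/6 (q = -5 + (-1*(-1))/6 = -5 + (⅙)*1 = -5 + ⅙ = -29/6 ≈ -4.8333)
J(z) = 4*z
u(C, M) = 6
w(a) = 6*a (w(a) = 3*(2*a) = 6*a)
T(n) = 11/3 - 2*n² (T(n) = 6 - ((6*n)*n + (1 + 6))/3 = 6 - (6*n² + 7)/3 = 6 - (7 + 6*n²)/3 = 6 + (-7/3 - 2*n²) = 11/3 - 2*n²)
-4*(T(1) + u(J(1), q)) = -4*((11/3 - 2*1²) + 6) = -4*((11/3 - 2*1) + 6) = -4*((11/3 - 2) + 6) = -4*(5/3 + 6) = -4*23/3 = -92/3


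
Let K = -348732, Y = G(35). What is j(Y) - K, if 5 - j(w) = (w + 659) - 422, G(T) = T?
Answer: 348465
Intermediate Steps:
Y = 35
j(w) = -232 - w (j(w) = 5 - ((w + 659) - 422) = 5 - ((659 + w) - 422) = 5 - (237 + w) = 5 + (-237 - w) = -232 - w)
j(Y) - K = (-232 - 1*35) - 1*(-348732) = (-232 - 35) + 348732 = -267 + 348732 = 348465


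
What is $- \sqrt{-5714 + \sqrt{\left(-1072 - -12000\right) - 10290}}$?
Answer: $- i \sqrt{5714 - \sqrt{638}} \approx - 75.424 i$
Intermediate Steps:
$- \sqrt{-5714 + \sqrt{\left(-1072 - -12000\right) - 10290}} = - \sqrt{-5714 + \sqrt{\left(-1072 + 12000\right) - 10290}} = - \sqrt{-5714 + \sqrt{10928 - 10290}} = - \sqrt{-5714 + \sqrt{638}}$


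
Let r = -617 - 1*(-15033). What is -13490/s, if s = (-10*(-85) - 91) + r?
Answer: -2698/3035 ≈ -0.88896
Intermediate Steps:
r = 14416 (r = -617 + 15033 = 14416)
s = 15175 (s = (-10*(-85) - 91) + 14416 = (850 - 91) + 14416 = 759 + 14416 = 15175)
-13490/s = -13490/15175 = -13490*1/15175 = -2698/3035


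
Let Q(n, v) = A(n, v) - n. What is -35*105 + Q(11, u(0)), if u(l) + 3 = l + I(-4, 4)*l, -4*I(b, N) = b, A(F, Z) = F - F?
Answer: -3686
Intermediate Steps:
A(F, Z) = 0
I(b, N) = -b/4
u(l) = -3 + 2*l (u(l) = -3 + (l + (-¼*(-4))*l) = -3 + (l + 1*l) = -3 + (l + l) = -3 + 2*l)
Q(n, v) = -n (Q(n, v) = 0 - n = -n)
-35*105 + Q(11, u(0)) = -35*105 - 1*11 = -3675 - 11 = -3686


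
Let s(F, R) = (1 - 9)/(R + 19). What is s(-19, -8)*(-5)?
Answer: 40/11 ≈ 3.6364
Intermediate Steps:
s(F, R) = -8/(19 + R)
s(-19, -8)*(-5) = -8/(19 - 8)*(-5) = -8/11*(-5) = 40/11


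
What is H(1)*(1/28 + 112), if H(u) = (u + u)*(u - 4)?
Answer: -9411/14 ≈ -672.21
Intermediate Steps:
H(u) = 2*u*(-4 + u) (H(u) = (2*u)*(-4 + u) = 2*u*(-4 + u))
H(1)*(1/28 + 112) = (2*1*(-4 + 1))*(1/28 + 112) = (2*1*(-3))*(1/28 + 112) = -6*3137/28 = -9411/14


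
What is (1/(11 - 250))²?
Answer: 1/57121 ≈ 1.7507e-5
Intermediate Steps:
(1/(11 - 250))² = (1/(-239))² = (-1/239)² = 1/57121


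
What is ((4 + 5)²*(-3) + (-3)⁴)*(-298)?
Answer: 48276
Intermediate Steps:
((4 + 5)²*(-3) + (-3)⁴)*(-298) = (9²*(-3) + 81)*(-298) = (81*(-3) + 81)*(-298) = (-243 + 81)*(-298) = -162*(-298) = 48276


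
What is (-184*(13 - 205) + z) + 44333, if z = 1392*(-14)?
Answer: 60173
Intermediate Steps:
z = -19488
(-184*(13 - 205) + z) + 44333 = (-184*(13 - 205) - 19488) + 44333 = (-184*(-192) - 19488) + 44333 = (35328 - 19488) + 44333 = 15840 + 44333 = 60173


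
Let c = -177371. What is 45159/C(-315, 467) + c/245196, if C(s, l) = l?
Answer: 10989973907/114506532 ≈ 95.977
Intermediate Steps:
45159/C(-315, 467) + c/245196 = 45159/467 - 177371/245196 = 10989973907/114506532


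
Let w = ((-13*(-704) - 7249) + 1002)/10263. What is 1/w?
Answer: 10263/2905 ≈ 3.5329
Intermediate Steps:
w = 2905/10263 (w = ((9152 - 7249) + 1002)*(1/10263) = (1903 + 1002)*(1/10263) = 2905*(1/10263) = 2905/10263 ≈ 0.28306)
1/w = 1/(2905/10263) = 10263/2905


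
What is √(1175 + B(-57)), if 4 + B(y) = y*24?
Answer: I*√197 ≈ 14.036*I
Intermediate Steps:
B(y) = -4 + 24*y (B(y) = -4 + y*24 = -4 + 24*y)
√(1175 + B(-57)) = √(1175 + (-4 + 24*(-57))) = √(1175 + (-4 - 1368)) = √(1175 - 1372) = √(-197) = I*√197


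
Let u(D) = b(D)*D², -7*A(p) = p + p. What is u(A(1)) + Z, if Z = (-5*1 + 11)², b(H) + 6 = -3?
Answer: 1728/49 ≈ 35.265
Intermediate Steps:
b(H) = -9 (b(H) = -6 - 3 = -9)
A(p) = -2*p/7 (A(p) = -(p + p)/7 = -2*p/7)
u(D) = -9*D²
Z = 36 (Z = (-5 + 11)² = 6² = 36)
u(A(1)) + Z = -9*(-2/7*1)² + 36 = -9*(-2/7)² + 36 = -9*4/49 + 36 = -36/49 + 36 = 1728/49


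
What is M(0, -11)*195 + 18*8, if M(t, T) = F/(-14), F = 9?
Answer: 261/14 ≈ 18.643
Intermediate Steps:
M(t, T) = -9/14 (M(t, T) = 9/(-14) = 9*(-1/14) = -9/14)
M(0, -11)*195 + 18*8 = -9/14*195 + 18*8 = -1755/14 + 144 = 261/14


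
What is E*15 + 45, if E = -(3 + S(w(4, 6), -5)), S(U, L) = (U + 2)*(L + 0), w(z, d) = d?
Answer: 600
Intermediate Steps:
S(U, L) = L*(2 + U) (S(U, L) = (2 + U)*L = L*(2 + U))
E = 37 (E = -(3 - 5*(2 + 6)) = -(3 - 5*8) = -(3 - 40) = -1*(-37) = 37)
E*15 + 45 = 37*15 + 45 = 555 + 45 = 600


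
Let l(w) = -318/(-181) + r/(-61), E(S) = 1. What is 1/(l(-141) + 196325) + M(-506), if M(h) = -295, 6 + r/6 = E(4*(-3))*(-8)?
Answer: -639459372424/2167658927 ≈ -295.00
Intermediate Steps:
r = -84 (r = -36 + 6*(1*(-8)) = -36 + 6*(-8) = -36 - 48 = -84)
l(w) = 34602/11041 (l(w) = -318/(-181) - 84/(-61) = -318*(-1/181) - 84*(-1/61) = 318/181 + 84/61 = 34602/11041)
1/(l(-141) + 196325) + M(-506) = 1/(34602/11041 + 196325) - 295 = 1/(2167658927/11041) - 295 = 11041/2167658927 - 295 = -639459372424/2167658927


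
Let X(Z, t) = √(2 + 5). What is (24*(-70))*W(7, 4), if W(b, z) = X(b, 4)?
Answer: -1680*√7 ≈ -4444.9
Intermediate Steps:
X(Z, t) = √7
W(b, z) = √7
(24*(-70))*W(7, 4) = (24*(-70))*√7 = -1680*√7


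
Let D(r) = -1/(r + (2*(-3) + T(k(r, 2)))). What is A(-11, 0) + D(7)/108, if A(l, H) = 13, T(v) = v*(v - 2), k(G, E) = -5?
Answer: 50543/3888 ≈ 13.000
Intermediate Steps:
T(v) = v*(-2 + v)
D(r) = -1/(29 + r) (D(r) = -1/(r + (2*(-3) - 5*(-2 - 5))) = -1/(r + (-6 - 5*(-7))) = -1/(r + (-6 + 35)) = -1/(r + 29) = -1/(29 + r))
A(-11, 0) + D(7)/108 = 13 + 1/(108*(-29 - 1*7)) = 13 + 1/(108*(-29 - 7)) = 13 + (1/108)/(-36) = 13 + (1/108)*(-1/36) = 13 - 1/3888 = 50543/3888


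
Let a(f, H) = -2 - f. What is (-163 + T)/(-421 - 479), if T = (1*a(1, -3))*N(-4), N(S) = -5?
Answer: 37/225 ≈ 0.16444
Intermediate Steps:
T = 15 (T = (1*(-2 - 1*1))*(-5) = (1*(-2 - 1))*(-5) = (1*(-3))*(-5) = -3*(-5) = 15)
(-163 + T)/(-421 - 479) = (-163 + 15)/(-421 - 479) = -148/(-900) = -1/900*(-148) = 37/225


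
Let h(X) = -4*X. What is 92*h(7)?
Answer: -2576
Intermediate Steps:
92*h(7) = 92*(-4*7) = 92*(-28) = -2576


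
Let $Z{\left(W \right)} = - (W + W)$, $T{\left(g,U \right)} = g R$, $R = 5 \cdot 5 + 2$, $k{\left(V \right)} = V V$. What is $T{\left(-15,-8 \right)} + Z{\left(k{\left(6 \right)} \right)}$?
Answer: $-477$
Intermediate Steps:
$k{\left(V \right)} = V^{2}$
$R = 27$ ($R = 25 + 2 = 27$)
$T{\left(g,U \right)} = 27 g$ ($T{\left(g,U \right)} = g 27 = 27 g$)
$Z{\left(W \right)} = - 2 W$
$T{\left(-15,-8 \right)} + Z{\left(k{\left(6 \right)} \right)} = 27 \left(-15\right) - 2 \cdot 6^{2} = -405 - 72 = -477$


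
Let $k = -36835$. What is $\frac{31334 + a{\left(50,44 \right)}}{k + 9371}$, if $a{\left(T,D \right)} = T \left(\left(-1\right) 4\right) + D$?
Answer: $- \frac{15589}{13732} \approx -1.1352$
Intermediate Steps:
$a{\left(T,D \right)} = D - 4 T$ ($a{\left(T,D \right)} = T \left(-4\right) + D = - 4 T + D = D - 4 T$)
$\frac{31334 + a{\left(50,44 \right)}}{k + 9371} = \frac{31334 + \left(44 - 200\right)}{-36835 + 9371} = \frac{31334 + \left(44 - 200\right)}{-27464} = \left(31334 - 156\right) \left(- \frac{1}{27464}\right) = 31178 \left(- \frac{1}{27464}\right) = - \frac{15589}{13732}$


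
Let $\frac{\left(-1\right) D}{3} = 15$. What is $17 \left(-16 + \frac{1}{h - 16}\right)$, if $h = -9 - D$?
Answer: $- \frac{5423}{20} \approx -271.15$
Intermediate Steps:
$D = -45$ ($D = \left(-3\right) 15 = -45$)
$h = 36$ ($h = -9 - -45 = -9 + 45 = 36$)
$17 \left(-16 + \frac{1}{h - 16}\right) = 17 \left(-16 + \frac{1}{36 - 16}\right) = 17 \left(-16 + \frac{1}{20}\right) = 17 \left(- \frac{319}{20}\right) = - \frac{5423}{20}$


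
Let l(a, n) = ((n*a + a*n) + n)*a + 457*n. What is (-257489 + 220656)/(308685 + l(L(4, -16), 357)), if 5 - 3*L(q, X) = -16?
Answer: -36833/509319 ≈ -0.072318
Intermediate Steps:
L(q, X) = 7 (L(q, X) = 5/3 - ⅓*(-16) = 5/3 + 16/3 = 7)
l(a, n) = 457*n + a*(n + 2*a*n) (l(a, n) = ((a*n + a*n) + n)*a + 457*n = (2*a*n + n)*a + 457*n = (n + 2*a*n)*a + 457*n = a*(n + 2*a*n) + 457*n = 457*n + a*(n + 2*a*n))
(-257489 + 220656)/(308685 + l(L(4, -16), 357)) = (-257489 + 220656)/(308685 + 357*(457 + 7 + 2*7²)) = -36833/(308685 + 357*(457 + 7 + 2*49)) = -36833/(308685 + 357*(457 + 7 + 98)) = -36833/(308685 + 357*562) = -36833/(308685 + 200634) = -36833/509319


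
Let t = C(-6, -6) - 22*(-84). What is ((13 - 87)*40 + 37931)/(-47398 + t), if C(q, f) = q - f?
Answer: -34971/45550 ≈ -0.76775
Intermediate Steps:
t = 1848 (t = (-6 - 1*(-6)) - 22*(-84) = (-6 + 6) + 1848 = 0 + 1848 = 1848)
((13 - 87)*40 + 37931)/(-47398 + t) = ((13 - 87)*40 + 37931)/(-47398 + 1848) = (-74*40 + 37931)/(-45550) = (-2960 + 37931)*(-1/45550) = 34971*(-1/45550) = -34971/45550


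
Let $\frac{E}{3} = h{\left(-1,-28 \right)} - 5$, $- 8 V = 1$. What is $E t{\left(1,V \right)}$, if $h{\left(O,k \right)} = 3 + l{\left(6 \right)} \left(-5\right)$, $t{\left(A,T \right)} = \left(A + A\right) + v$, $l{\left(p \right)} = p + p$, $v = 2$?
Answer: $-744$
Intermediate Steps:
$V = - \frac{1}{8}$ ($V = \left(- \frac{1}{8}\right) 1 = - \frac{1}{8} \approx -0.125$)
$l{\left(p \right)} = 2 p$
$t{\left(A,T \right)} = 2 + 2 A$ ($t{\left(A,T \right)} = \left(A + A\right) + 2 = 2 A + 2 = 2 + 2 A$)
$h{\left(O,k \right)} = -57$ ($h{\left(O,k \right)} = 3 + 2 \cdot 6 \left(-5\right) = 3 + 12 \left(-5\right) = 3 - 60 = -57$)
$E = -186$ ($E = 3 \left(-57 - 5\right) = 3 \left(-62\right) = -186$)
$E t{\left(1,V \right)} = - 186 \left(2 + 2 \cdot 1\right) = - 186 \left(2 + 2\right) = \left(-186\right) 4 = -744$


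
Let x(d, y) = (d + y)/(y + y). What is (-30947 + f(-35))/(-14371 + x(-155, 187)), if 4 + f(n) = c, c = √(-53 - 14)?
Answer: 1929279/895787 - 187*I*√67/2687361 ≈ 2.1537 - 0.00056958*I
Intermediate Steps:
x(d, y) = (d + y)/(2*y) (x(d, y) = (d + y)/((2*y)) = (d + y)*(1/(2*y)) = (d + y)/(2*y))
c = I*√67 (c = √(-67) = I*√67 ≈ 8.1853*I)
f(n) = -4 + I*√67
(-30947 + f(-35))/(-14371 + x(-155, 187)) = (-30947 + (-4 + I*√67))/(-14371 + (½)*(-155 + 187)/187) = (-30951 + I*√67)/(-14371 + (½)*(1/187)*32) = (-30951 + I*√67)/(-14371 + 16/187) = (-30951 + I*√67)/(-2687361/187) = (-30951 + I*√67)*(-187/2687361) = 1929279/895787 - 187*I*√67/2687361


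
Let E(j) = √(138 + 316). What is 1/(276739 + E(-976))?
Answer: 276739/76584473667 - √454/76584473667 ≈ 3.6132e-6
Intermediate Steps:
E(j) = √454
1/(276739 + E(-976)) = 1/(276739 + √454)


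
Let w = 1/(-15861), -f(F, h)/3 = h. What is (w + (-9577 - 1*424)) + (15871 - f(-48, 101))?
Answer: 97909952/15861 ≈ 6173.0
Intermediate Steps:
f(F, h) = -3*h
w = -1/15861 ≈ -6.3048e-5
(w + (-9577 - 1*424)) + (15871 - f(-48, 101)) = (-1/15861 + (-9577 - 1*424)) + (15871 - (-3)*101) = (-1/15861 + (-9577 - 424)) + (15871 - 1*(-303)) = (-1/15861 - 10001) + (15871 + 303) = -158625862/15861 + 16174 = 97909952/15861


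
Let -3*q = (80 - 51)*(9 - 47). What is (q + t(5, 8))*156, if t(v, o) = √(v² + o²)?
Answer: 57304 + 156*√89 ≈ 58776.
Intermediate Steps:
t(v, o) = √(o² + v²)
q = 1102/3 (q = -(80 - 51)*(9 - 47)/3 = -29*(-38)/3 = -⅓*(-1102) = 1102/3 ≈ 367.33)
(q + t(5, 8))*156 = (1102/3 + √(8² + 5²))*156 = (1102/3 + √(64 + 25))*156 = (1102/3 + √89)*156 = 57304 + 156*√89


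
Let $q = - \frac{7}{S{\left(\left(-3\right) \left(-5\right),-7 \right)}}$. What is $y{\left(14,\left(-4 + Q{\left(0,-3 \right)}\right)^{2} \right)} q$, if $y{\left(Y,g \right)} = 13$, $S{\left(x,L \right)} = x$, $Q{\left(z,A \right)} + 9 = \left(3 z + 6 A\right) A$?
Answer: $- \frac{91}{15} \approx -6.0667$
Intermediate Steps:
$Q{\left(z,A \right)} = -9 + A \left(3 z + 6 A\right)$ ($Q{\left(z,A \right)} = -9 + \left(3 z + 6 A\right) A = -9 + A \left(3 z + 6 A\right)$)
$q = - \frac{7}{15}$ ($q = - \frac{7}{\left(-3\right) \left(-5\right)} = - \frac{7}{15} \approx -0.46667$)
$y{\left(14,\left(-4 + Q{\left(0,-3 \right)}\right)^{2} \right)} q = 13 \left(- \frac{7}{15}\right) = - \frac{91}{15}$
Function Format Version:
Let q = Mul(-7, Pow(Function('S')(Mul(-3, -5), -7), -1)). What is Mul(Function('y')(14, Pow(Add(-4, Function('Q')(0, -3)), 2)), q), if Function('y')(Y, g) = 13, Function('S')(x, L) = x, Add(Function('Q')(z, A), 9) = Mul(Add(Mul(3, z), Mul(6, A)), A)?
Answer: Rational(-91, 15) ≈ -6.0667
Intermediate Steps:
Function('Q')(z, A) = Add(-9, Mul(A, Add(Mul(3, z), Mul(6, A)))) (Function('Q')(z, A) = Add(-9, Mul(Add(Mul(3, z), Mul(6, A)), A)) = Add(-9, Mul(A, Add(Mul(3, z), Mul(6, A)))))
q = Rational(-7, 15) (q = Mul(-7, Pow(Mul(-3, -5), -1)) = Mul(-7, Pow(15, -1)) = Mul(-7, Rational(1, 15)) = Rational(-7, 15) ≈ -0.46667)
Mul(Function('y')(14, Pow(Add(-4, Function('Q')(0, -3)), 2)), q) = Mul(13, Rational(-7, 15)) = Rational(-91, 15)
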